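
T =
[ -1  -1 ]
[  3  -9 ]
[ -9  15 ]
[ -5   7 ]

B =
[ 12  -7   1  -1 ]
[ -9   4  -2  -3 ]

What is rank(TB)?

First compute TB:
[[ -3,   3,   1,   4],
 [117, -57,  21,  24],
 [-243, 123, -39, -36],
 [-123,  63, -19, -16]]
Now row reduce the product.
R2 ← R2 + (39)·R1: [0, 60, 60, 180]
R3 ← R3 − (81)·R1: [0, -120, -120, -360]
R4 ← R4 − (41)·R1: [0, -60, -60, -180]
R3 ← R3 + (2)·R2: [0, 0, 0, 0]
R4 ← R4 + R2: [0, 0, 0, 0]
2 nonzero rows, so rank(TB) = 2.

2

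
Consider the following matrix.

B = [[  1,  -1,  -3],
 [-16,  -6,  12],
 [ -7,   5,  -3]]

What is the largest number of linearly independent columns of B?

3

Row reduce to echelon form.
R2 ← R2 + (16)·R1: [0, -22, -36]
R3 ← R3 + (7)·R1: [0, -2, -24]
R3 ← R3 − (1/11)·R2: [0, 0, -228/11]
Echelon form has 3 nonzero rows, so rank(B) = 3.
The rank gives the maximum number of linearly independent columns: 3.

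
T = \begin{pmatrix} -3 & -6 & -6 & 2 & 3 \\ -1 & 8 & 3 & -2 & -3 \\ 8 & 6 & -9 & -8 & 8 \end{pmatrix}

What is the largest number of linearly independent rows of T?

3

Row reduce to echelon form.
R2 ← R2 − (1/3)·R1: [0, 10, 5, -8/3, -4]
R3 ← R3 + (8/3)·R1: [0, -10, -25, -8/3, 16]
R3 ← R3 + R2: [0, 0, -20, -16/3, 12]
Echelon form has 3 nonzero rows, so rank(T) = 3.
The rank gives the maximum number of linearly independent rows: 3.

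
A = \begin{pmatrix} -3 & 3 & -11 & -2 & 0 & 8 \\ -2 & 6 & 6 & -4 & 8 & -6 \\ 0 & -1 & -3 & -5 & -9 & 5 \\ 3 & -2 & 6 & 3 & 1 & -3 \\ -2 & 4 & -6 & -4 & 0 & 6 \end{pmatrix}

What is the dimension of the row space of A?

Row reduce to echelon form.
R2 ← R2 − (2/3)·R1: [0, 4, 40/3, -8/3, 8, -34/3]
R4 ← R4 + R1: [0, 1, -5, 1, 1, 5]
R5 ← R5 − (2/3)·R1: [0, 2, 4/3, -8/3, 0, 2/3]
R3 ← R3 + (1/4)·R2: [0, 0, 1/3, -17/3, -7, 13/6]
R4 ← R4 − (1/4)·R2: [0, 0, -25/3, 5/3, -1, 47/6]
R5 ← R5 − (1/2)·R2: [0, 0, -16/3, -4/3, -4, 19/3]
R4 ← R4 + (25)·R3: [0, 0, 0, -140, -176, 62]
R5 ← R5 + (16)·R3: [0, 0, 0, -92, -116, 41]
R5 ← R5 − (23/35)·R4: [0, 0, 0, 0, -12/35, 9/35]
Echelon form has 5 nonzero rows, so rank(A) = 5.
The row space has dimension equal to the rank: 5.

5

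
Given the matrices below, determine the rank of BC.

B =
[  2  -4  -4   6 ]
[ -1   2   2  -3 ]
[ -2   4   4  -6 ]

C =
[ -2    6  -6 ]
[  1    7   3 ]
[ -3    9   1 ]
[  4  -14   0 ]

First compute BC:
[[ 28, -136, -28],
 [-14,  68,  14],
 [-28, 136,  28]]
Now row reduce the product.
R2 ← R2 + (1/2)·R1: [0, 0, 0]
R3 ← R3 + R1: [0, 0, 0]
1 nonzero row, so rank(BC) = 1.

1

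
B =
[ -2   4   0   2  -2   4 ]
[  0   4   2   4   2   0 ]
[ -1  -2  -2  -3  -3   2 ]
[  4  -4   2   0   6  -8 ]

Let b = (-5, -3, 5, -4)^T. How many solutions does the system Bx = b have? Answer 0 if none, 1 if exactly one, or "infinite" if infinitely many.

Row reduce the augmented matrix [B | b].
R3 ← R3 − (1/2)·R1: [0, -4, -2, -4, -2, 0, 15/2]
R4 ← R4 + (2)·R1: [0, 4, 2, 4, 2, 0, -14]
R3 ← R3 + R2: [0, 0, 0, 0, 0, 0, 9/2]
R4 ← R4 − R2: [0, 0, 0, 0, 0, 0, -11]
R4 ← R4 + (22/9)·R3: [0, 0, 0, 0, 0, 0, 0]
The echelon form has 3 nonzero rows; the last pivot sits in the augmented column, so rank(B) = 2 but rank([B|b]) = 3.
Since the ranks differ, the system is inconsistent.
It has no solutions.

0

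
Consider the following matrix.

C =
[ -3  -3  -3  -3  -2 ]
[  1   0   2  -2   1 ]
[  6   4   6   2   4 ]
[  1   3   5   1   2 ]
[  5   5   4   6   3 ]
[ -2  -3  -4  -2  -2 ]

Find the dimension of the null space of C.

Row reduce to echelon form.
R2 ← R2 + (1/3)·R1: [0, -1, 1, -3, 1/3]
R3 ← R3 + (2)·R1: [0, -2, 0, -4, 0]
R4 ← R4 + (1/3)·R1: [0, 2, 4, 0, 4/3]
R5 ← R5 + (5/3)·R1: [0, 0, -1, 1, -1/3]
R6 ← R6 − (2/3)·R1: [0, -1, -2, 0, -2/3]
R3 ← R3 − (2)·R2: [0, 0, -2, 2, -2/3]
R4 ← R4 + (2)·R2: [0, 0, 6, -6, 2]
R6 ← R6 − R2: [0, 0, -3, 3, -1]
R4 ← R4 + (3)·R3: [0, 0, 0, 0, 0]
R5 ← R5 − (1/2)·R3: [0, 0, 0, 0, 0]
R6 ← R6 − (3/2)·R3: [0, 0, 0, 0, 0]
3 nonzero rows, so rank(C) = 3.
C has 5 columns; by rank–nullity, nullity = 5 − 3 = 2.

2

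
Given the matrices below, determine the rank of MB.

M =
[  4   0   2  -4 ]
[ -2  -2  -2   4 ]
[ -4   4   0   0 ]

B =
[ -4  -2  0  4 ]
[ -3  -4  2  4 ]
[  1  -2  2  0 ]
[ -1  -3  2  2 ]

First compute MB:
[[-10,   0,  -4,   8],
 [  8,   4,   0,  -8],
 [  4,  -8,   8,   0]]
Now row reduce the product.
R2 ← R2 + (4/5)·R1: [0, 4, -16/5, -8/5]
R3 ← R3 + (2/5)·R1: [0, -8, 32/5, 16/5]
R3 ← R3 + (2)·R2: [0, 0, 0, 0]
2 nonzero rows, so rank(MB) = 2.

2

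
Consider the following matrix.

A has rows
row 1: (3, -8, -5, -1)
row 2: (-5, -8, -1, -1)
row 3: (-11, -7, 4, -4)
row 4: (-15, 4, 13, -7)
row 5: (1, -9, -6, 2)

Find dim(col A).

Row reduce to echelon form.
R2 ← R2 + (5/3)·R1: [0, -64/3, -28/3, -8/3]
R3 ← R3 + (11/3)·R1: [0, -109/3, -43/3, -23/3]
R4 ← R4 + (5)·R1: [0, -36, -12, -12]
R5 ← R5 − (1/3)·R1: [0, -19/3, -13/3, 7/3]
R3 ← R3 − (109/64)·R2: [0, 0, 25/16, -25/8]
R4 ← R4 − (27/16)·R2: [0, 0, 15/4, -15/2]
R5 ← R5 − (19/64)·R2: [0, 0, -25/16, 25/8]
R4 ← R4 − (12/5)·R3: [0, 0, 0, 0]
R5 ← R5 + R3: [0, 0, 0, 0]
Echelon form has 3 nonzero rows, so rank(A) = 3.
The column space has dimension equal to the rank: 3.

3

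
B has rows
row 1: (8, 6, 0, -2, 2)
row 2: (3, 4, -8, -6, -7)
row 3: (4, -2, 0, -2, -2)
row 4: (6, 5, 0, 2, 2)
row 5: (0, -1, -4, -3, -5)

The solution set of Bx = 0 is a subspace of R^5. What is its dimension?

Row reduce to echelon form.
R2 ← R2 − (3/8)·R1: [0, 7/4, -8, -21/4, -31/4]
R3 ← R3 − (1/2)·R1: [0, -5, 0, -1, -3]
R4 ← R4 − (3/4)·R1: [0, 1/2, 0, 7/2, 1/2]
R3 ← R3 + (20/7)·R2: [0, 0, -160/7, -16, -176/7]
R4 ← R4 − (2/7)·R2: [0, 0, 16/7, 5, 19/7]
R5 ← R5 + (4/7)·R2: [0, 0, -60/7, -6, -66/7]
R4 ← R4 + (1/10)·R3: [0, 0, 0, 17/5, 1/5]
R5 ← R5 − (3/8)·R3: [0, 0, 0, 0, 0]
4 nonzero rows, so rank(B) = 4.
B has 5 columns; by rank–nullity, nullity = 5 − 4 = 1.

1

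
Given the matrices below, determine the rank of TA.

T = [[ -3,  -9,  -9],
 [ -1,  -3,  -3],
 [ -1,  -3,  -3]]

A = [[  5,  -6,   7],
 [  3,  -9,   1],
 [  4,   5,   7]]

1

First compute TA:
[[-78,  54, -93],
 [-26,  18, -31],
 [-26,  18, -31]]
Now row reduce the product.
R2 ← R2 − (1/3)·R1: [0, 0, 0]
R3 ← R3 − (1/3)·R1: [0, 0, 0]
1 nonzero row, so rank(TA) = 1.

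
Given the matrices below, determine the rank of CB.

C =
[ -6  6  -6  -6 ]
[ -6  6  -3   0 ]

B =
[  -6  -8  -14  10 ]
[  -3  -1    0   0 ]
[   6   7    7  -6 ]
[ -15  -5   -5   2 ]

2

First compute CB:
[[ 72,  30,  72, -36],
 [  0,  21,  63, -42]]
Now row reduce the product.
2 nonzero rows, so rank(CB) = 2.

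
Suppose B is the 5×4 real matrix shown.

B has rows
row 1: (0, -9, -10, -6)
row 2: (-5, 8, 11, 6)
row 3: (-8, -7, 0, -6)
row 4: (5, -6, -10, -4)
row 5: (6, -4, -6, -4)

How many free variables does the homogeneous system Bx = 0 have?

1

Row reduce to echelon form.
Swap R1 ↔ R2
R3 ← R3 − (8/5)·R1: [0, -99/5, -88/5, -78/5]
R4 ← R4 + R1: [0, 2, 1, 2]
R5 ← R5 + (6/5)·R1: [0, 28/5, 36/5, 16/5]
R3 ← R3 − (11/5)·R2: [0, 0, 22/5, -12/5]
R4 ← R4 + (2/9)·R2: [0, 0, -11/9, 2/3]
R5 ← R5 + (28/45)·R2: [0, 0, 44/45, -8/15]
R4 ← R4 + (5/18)·R3: [0, 0, 0, 0]
R5 ← R5 − (2/9)·R3: [0, 0, 0, 0]
3 nonzero rows, so rank(B) = 3.
B has 4 columns; by rank–nullity, nullity = 4 − 3 = 1.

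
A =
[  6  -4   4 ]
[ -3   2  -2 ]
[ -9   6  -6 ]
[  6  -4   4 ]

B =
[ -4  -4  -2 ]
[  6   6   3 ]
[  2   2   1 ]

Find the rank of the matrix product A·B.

First compute AB:
[[-40, -40, -20],
 [ 20,  20,  10],
 [ 60,  60,  30],
 [-40, -40, -20]]
Now row reduce the product.
R2 ← R2 + (1/2)·R1: [0, 0, 0]
R3 ← R3 + (3/2)·R1: [0, 0, 0]
R4 ← R4 − R1: [0, 0, 0]
1 nonzero row, so rank(AB) = 1.

1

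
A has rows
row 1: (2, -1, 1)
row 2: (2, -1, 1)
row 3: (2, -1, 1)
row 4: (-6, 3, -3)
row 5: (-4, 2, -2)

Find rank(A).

1

Row reduce to echelon form.
R2 ← R2 − R1: [0, 0, 0]
R3 ← R3 − R1: [0, 0, 0]
R4 ← R4 + (3)·R1: [0, 0, 0]
R5 ← R5 + (2)·R1: [0, 0, 0]
Echelon form has 1 nonzero row, so rank(A) = 1.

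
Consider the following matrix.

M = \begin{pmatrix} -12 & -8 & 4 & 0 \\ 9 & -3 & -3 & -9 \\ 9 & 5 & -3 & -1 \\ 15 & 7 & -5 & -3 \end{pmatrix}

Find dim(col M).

Row reduce to echelon form.
R2 ← R2 + (3/4)·R1: [0, -9, 0, -9]
R3 ← R3 + (3/4)·R1: [0, -1, 0, -1]
R4 ← R4 + (5/4)·R1: [0, -3, 0, -3]
R3 ← R3 − (1/9)·R2: [0, 0, 0, 0]
R4 ← R4 − (1/3)·R2: [0, 0, 0, 0]
Echelon form has 2 nonzero rows, so rank(M) = 2.
The column space has dimension equal to the rank: 2.

2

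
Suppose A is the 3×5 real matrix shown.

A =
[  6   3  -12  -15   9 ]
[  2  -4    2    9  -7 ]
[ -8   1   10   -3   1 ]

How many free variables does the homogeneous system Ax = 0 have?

Row reduce to echelon form.
R2 ← R2 − (1/3)·R1: [0, -5, 6, 14, -10]
R3 ← R3 + (4/3)·R1: [0, 5, -6, -23, 13]
R3 ← R3 + R2: [0, 0, 0, -9, 3]
3 nonzero rows, so rank(A) = 3.
A has 5 columns; by rank–nullity, nullity = 5 − 3 = 2.

2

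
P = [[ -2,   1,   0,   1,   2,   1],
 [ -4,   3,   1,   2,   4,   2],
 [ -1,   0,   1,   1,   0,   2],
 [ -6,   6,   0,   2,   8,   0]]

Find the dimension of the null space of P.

Row reduce to echelon form.
R2 ← R2 − (2)·R1: [0, 1, 1, 0, 0, 0]
R3 ← R3 − (1/2)·R1: [0, -1/2, 1, 1/2, -1, 3/2]
R4 ← R4 − (3)·R1: [0, 3, 0, -1, 2, -3]
R3 ← R3 + (1/2)·R2: [0, 0, 3/2, 1/2, -1, 3/2]
R4 ← R4 − (3)·R2: [0, 0, -3, -1, 2, -3]
R4 ← R4 + (2)·R3: [0, 0, 0, 0, 0, 0]
3 nonzero rows, so rank(P) = 3.
P has 6 columns; by rank–nullity, nullity = 6 − 3 = 3.

3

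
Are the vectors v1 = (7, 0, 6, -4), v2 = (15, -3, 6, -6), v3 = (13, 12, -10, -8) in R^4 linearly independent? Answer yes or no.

yes

Form the matrix with these vectors as rows and row reduce.
R2 ← R2 − (15/7)·R1: [0, -3, -48/7, 18/7]
R3 ← R3 − (13/7)·R1: [0, 12, -148/7, -4/7]
R3 ← R3 + (4)·R2: [0, 0, -340/7, 68/7]
3 nonzero rows, so the 3 vectors span a space of dimension 3.
Since 3 = 3, the vectors are linearly independent.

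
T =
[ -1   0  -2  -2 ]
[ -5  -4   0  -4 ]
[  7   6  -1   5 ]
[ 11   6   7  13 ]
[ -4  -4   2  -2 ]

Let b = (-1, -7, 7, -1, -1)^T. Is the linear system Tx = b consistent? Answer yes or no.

Row reduce the augmented matrix [T | b].
R2 ← R2 − (5)·R1: [0, -4, 10, 6, -2]
R3 ← R3 + (7)·R1: [0, 6, -15, -9, 0]
R4 ← R4 + (11)·R1: [0, 6, -15, -9, -12]
R5 ← R5 − (4)·R1: [0, -4, 10, 6, 3]
R3 ← R3 + (3/2)·R2: [0, 0, 0, 0, -3]
R4 ← R4 + (3/2)·R2: [0, 0, 0, 0, -15]
R5 ← R5 − R2: [0, 0, 0, 0, 5]
R4 ← R4 − (5)·R3: [0, 0, 0, 0, 0]
R5 ← R5 + (5/3)·R3: [0, 0, 0, 0, 0]
The echelon form has 3 nonzero rows; the last pivot sits in the augmented column, so rank(T) = 2 but rank([T|b]) = 3.
Since the ranks differ, the system is inconsistent.

no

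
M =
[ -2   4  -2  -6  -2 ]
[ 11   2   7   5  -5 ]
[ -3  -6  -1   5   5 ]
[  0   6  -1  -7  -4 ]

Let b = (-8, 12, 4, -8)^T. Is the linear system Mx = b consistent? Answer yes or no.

Row reduce the augmented matrix [M | b].
R2 ← R2 + (11/2)·R1: [0, 24, -4, -28, -16, -32]
R3 ← R3 − (3/2)·R1: [0, -12, 2, 14, 8, 16]
R3 ← R3 + (1/2)·R2: [0, 0, 0, 0, 0, 0]
R4 ← R4 − (1/4)·R2: [0, 0, 0, 0, 0, 0]
The echelon form has 2 nonzero rows, and every pivot lies in the first 5 columns, so rank(M) = rank([M|b]) = 2.
The system is consistent.

yes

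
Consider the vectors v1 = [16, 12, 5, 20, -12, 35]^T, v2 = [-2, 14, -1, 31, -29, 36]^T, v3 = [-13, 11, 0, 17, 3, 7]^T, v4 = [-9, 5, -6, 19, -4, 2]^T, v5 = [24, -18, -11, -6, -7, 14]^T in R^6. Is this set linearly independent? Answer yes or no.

Form the matrix with these vectors as rows and row reduce.
R2 ← R2 + (1/8)·R1: [0, 31/2, -3/8, 67/2, -61/2, 323/8]
R3 ← R3 + (13/16)·R1: [0, 83/4, 65/16, 133/4, -27/4, 567/16]
R4 ← R4 + (9/16)·R1: [0, 47/4, -51/16, 121/4, -43/4, 347/16]
R5 ← R5 − (3/2)·R1: [0, -36, -37/2, -36, 11, -77/2]
R3 ← R3 − (83/62)·R2: [0, 0, 283/62, -719/62, 2113/62, -577/31]
R4 ← R4 − (47/62)·R2: [0, 0, -90/31, 301/62, 767/62, -553/62]
R5 ← R5 + (72/31)·R2: [0, 0, -1201/62, 1296/31, -1855/31, 3427/62]
R4 ← R4 + (180/283)·R3: [0, 0, 0, -1427/566, 19271/566, -11749/566]
R5 ← R5 + (1201/283)·R3: [0, 0, 0, -4193/566, 47993/566, -13423/566]
R5 ← R5 − (4193/1427)·R4: [0, 0, 0, 0, -21762/1427, 53196/1427]
5 nonzero rows, so the 5 vectors span a space of dimension 5.
Since 5 = 5, the vectors are linearly independent.

yes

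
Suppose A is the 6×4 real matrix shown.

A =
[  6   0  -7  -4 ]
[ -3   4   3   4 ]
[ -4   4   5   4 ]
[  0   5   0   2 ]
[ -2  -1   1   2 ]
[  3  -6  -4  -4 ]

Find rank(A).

3

Row reduce to echelon form.
R2 ← R2 + (1/2)·R1: [0, 4, -1/2, 2]
R3 ← R3 + (2/3)·R1: [0, 4, 1/3, 4/3]
R5 ← R5 + (1/3)·R1: [0, -1, -4/3, 2/3]
R6 ← R6 − (1/2)·R1: [0, -6, -1/2, -2]
R3 ← R3 − R2: [0, 0, 5/6, -2/3]
R4 ← R4 − (5/4)·R2: [0, 0, 5/8, -1/2]
R5 ← R5 + (1/4)·R2: [0, 0, -35/24, 7/6]
R6 ← R6 + (3/2)·R2: [0, 0, -5/4, 1]
R4 ← R4 − (3/4)·R3: [0, 0, 0, 0]
R5 ← R5 + (7/4)·R3: [0, 0, 0, 0]
R6 ← R6 + (3/2)·R3: [0, 0, 0, 0]
Echelon form has 3 nonzero rows, so rank(A) = 3.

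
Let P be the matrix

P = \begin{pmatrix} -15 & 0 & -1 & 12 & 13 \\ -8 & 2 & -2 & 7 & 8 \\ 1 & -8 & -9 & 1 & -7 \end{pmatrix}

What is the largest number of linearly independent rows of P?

Row reduce to echelon form.
R2 ← R2 − (8/15)·R1: [0, 2, -22/15, 3/5, 16/15]
R3 ← R3 + (1/15)·R1: [0, -8, -136/15, 9/5, -92/15]
R3 ← R3 + (4)·R2: [0, 0, -224/15, 21/5, -28/15]
Echelon form has 3 nonzero rows, so rank(P) = 3.
The rank gives the maximum number of linearly independent rows: 3.

3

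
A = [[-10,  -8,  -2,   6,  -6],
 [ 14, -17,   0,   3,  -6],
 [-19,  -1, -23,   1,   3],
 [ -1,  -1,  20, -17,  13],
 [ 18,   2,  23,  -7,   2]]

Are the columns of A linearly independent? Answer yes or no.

yes

Row reduce A to echelon form.
R2 ← R2 + (7/5)·R1: [0, -141/5, -14/5, 57/5, -72/5]
R3 ← R3 − (19/10)·R1: [0, 71/5, -96/5, -52/5, 72/5]
R4 ← R4 − (1/10)·R1: [0, -1/5, 101/5, -88/5, 68/5]
R5 ← R5 + (9/5)·R1: [0, -62/5, 97/5, 19/5, -44/5]
R3 ← R3 + (71/141)·R2: [0, 0, -2906/141, -219/47, 336/47]
R4 ← R4 − (1/141)·R2: [0, 0, 2851/141, -831/47, 644/47]
R5 ← R5 − (62/141)·R2: [0, 0, 2909/141, -57/47, -116/47]
R4 ← R4 + (2851/2906)·R3: [0, 0, 0, -64665/2906, 30100/1453]
R5 ← R5 + (2909/2906)·R3: [0, 0, 0, -17079/2906, 6812/1453]
R5 ← R5 − (5693/21555)·R4: [0, 0, 0, 0, -3376/4311]
5 pivots among 5 columns.
Every column is a pivot column, so the columns are linearly independent.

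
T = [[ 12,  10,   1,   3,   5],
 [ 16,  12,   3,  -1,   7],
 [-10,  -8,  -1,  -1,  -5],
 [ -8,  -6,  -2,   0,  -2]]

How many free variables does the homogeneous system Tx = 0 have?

2

Row reduce to echelon form.
R2 ← R2 − (4/3)·R1: [0, -4/3, 5/3, -5, 1/3]
R3 ← R3 + (5/6)·R1: [0, 1/3, -1/6, 3/2, -5/6]
R4 ← R4 + (2/3)·R1: [0, 2/3, -4/3, 2, 4/3]
R3 ← R3 + (1/4)·R2: [0, 0, 1/4, 1/4, -3/4]
R4 ← R4 + (1/2)·R2: [0, 0, -1/2, -1/2, 3/2]
R4 ← R4 + (2)·R3: [0, 0, 0, 0, 0]
3 nonzero rows, so rank(T) = 3.
T has 5 columns; by rank–nullity, nullity = 5 − 3 = 2.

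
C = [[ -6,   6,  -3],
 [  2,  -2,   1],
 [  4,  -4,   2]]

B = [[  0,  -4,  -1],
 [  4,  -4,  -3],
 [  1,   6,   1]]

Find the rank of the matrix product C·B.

1

First compute CB:
[[ 21, -18, -15],
 [ -7,   6,   5],
 [-14,  12,  10]]
Now row reduce the product.
R2 ← R2 + (1/3)·R1: [0, 0, 0]
R3 ← R3 + (2/3)·R1: [0, 0, 0]
1 nonzero row, so rank(CB) = 1.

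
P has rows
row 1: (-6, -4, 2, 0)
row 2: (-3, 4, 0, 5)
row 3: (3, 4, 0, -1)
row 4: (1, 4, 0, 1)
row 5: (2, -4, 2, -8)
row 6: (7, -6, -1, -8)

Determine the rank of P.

3

Row reduce to echelon form.
R2 ← R2 − (1/2)·R1: [0, 6, -1, 5]
R3 ← R3 + (1/2)·R1: [0, 2, 1, -1]
R4 ← R4 + (1/6)·R1: [0, 10/3, 1/3, 1]
R5 ← R5 + (1/3)·R1: [0, -16/3, 8/3, -8]
R6 ← R6 + (7/6)·R1: [0, -32/3, 4/3, -8]
R3 ← R3 − (1/3)·R2: [0, 0, 4/3, -8/3]
R4 ← R4 − (5/9)·R2: [0, 0, 8/9, -16/9]
R5 ← R5 + (8/9)·R2: [0, 0, 16/9, -32/9]
R6 ← R6 + (16/9)·R2: [0, 0, -4/9, 8/9]
R4 ← R4 − (2/3)·R3: [0, 0, 0, 0]
R5 ← R5 − (4/3)·R3: [0, 0, 0, 0]
R6 ← R6 + (1/3)·R3: [0, 0, 0, 0]
Echelon form has 3 nonzero rows, so rank(P) = 3.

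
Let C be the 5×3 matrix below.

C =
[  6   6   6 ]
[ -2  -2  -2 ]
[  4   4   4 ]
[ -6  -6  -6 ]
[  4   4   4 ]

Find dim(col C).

Row reduce to echelon form.
R2 ← R2 + (1/3)·R1: [0, 0, 0]
R3 ← R3 − (2/3)·R1: [0, 0, 0]
R4 ← R4 + R1: [0, 0, 0]
R5 ← R5 − (2/3)·R1: [0, 0, 0]
Echelon form has 1 nonzero row, so rank(C) = 1.
The column space has dimension equal to the rank: 1.

1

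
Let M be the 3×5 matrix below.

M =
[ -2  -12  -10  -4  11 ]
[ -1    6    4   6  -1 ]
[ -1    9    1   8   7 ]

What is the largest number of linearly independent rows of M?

3

Row reduce to echelon form.
R2 ← R2 − (1/2)·R1: [0, 12, 9, 8, -13/2]
R3 ← R3 − (1/2)·R1: [0, 15, 6, 10, 3/2]
R3 ← R3 − (5/4)·R2: [0, 0, -21/4, 0, 77/8]
Echelon form has 3 nonzero rows, so rank(M) = 3.
The rank gives the maximum number of linearly independent rows: 3.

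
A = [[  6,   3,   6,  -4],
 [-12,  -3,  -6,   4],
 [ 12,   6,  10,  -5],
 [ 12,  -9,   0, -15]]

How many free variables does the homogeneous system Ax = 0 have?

1

Row reduce to echelon form.
R2 ← R2 + (2)·R1: [0, 3, 6, -4]
R3 ← R3 − (2)·R1: [0, 0, -2, 3]
R4 ← R4 − (2)·R1: [0, -15, -12, -7]
R4 ← R4 + (5)·R2: [0, 0, 18, -27]
R4 ← R4 + (9)·R3: [0, 0, 0, 0]
3 nonzero rows, so rank(A) = 3.
A has 4 columns; by rank–nullity, nullity = 4 − 3 = 1.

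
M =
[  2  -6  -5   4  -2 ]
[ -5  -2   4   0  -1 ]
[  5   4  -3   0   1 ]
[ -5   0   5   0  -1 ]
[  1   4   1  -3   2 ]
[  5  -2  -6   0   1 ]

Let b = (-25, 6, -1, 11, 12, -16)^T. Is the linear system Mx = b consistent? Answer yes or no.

Row reduce the augmented matrix [M | b].
R2 ← R2 + (5/2)·R1: [0, -17, -17/2, 10, -6, -113/2]
R3 ← R3 − (5/2)·R1: [0, 19, 19/2, -10, 6, 123/2]
R4 ← R4 + (5/2)·R1: [0, -15, -15/2, 10, -6, -103/2]
R5 ← R5 − (1/2)·R1: [0, 7, 7/2, -5, 3, 49/2]
R6 ← R6 − (5/2)·R1: [0, 13, 13/2, -10, 6, 93/2]
R3 ← R3 + (19/17)·R2: [0, 0, 0, 20/17, -12/17, -28/17]
R4 ← R4 − (15/17)·R2: [0, 0, 0, 20/17, -12/17, -28/17]
R5 ← R5 + (7/17)·R2: [0, 0, 0, -15/17, 9/17, 21/17]
R6 ← R6 + (13/17)·R2: [0, 0, 0, -40/17, 24/17, 56/17]
R4 ← R4 − R3: [0, 0, 0, 0, 0, 0]
R5 ← R5 + (3/4)·R3: [0, 0, 0, 0, 0, 0]
R6 ← R6 + (2)·R3: [0, 0, 0, 0, 0, 0]
The echelon form has 3 nonzero rows, and every pivot lies in the first 5 columns, so rank(M) = rank([M|b]) = 3.
The system is consistent.

yes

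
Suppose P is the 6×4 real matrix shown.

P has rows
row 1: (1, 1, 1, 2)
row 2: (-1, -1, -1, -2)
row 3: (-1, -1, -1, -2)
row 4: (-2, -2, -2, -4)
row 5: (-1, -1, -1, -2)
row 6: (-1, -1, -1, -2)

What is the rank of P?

1

Row reduce to echelon form.
R2 ← R2 + R1: [0, 0, 0, 0]
R3 ← R3 + R1: [0, 0, 0, 0]
R4 ← R4 + (2)·R1: [0, 0, 0, 0]
R5 ← R5 + R1: [0, 0, 0, 0]
R6 ← R6 + R1: [0, 0, 0, 0]
Echelon form has 1 nonzero row, so rank(P) = 1.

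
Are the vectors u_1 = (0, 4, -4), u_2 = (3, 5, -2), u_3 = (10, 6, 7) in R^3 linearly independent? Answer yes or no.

Form the matrix with these vectors as rows and row reduce.
Swap R1 ↔ R2
R3 ← R3 − (10/3)·R1: [0, -32/3, 41/3]
R3 ← R3 + (8/3)·R2: [0, 0, 3]
3 nonzero rows, so the 3 vectors span a space of dimension 3.
Since 3 = 3, the vectors are linearly independent.

yes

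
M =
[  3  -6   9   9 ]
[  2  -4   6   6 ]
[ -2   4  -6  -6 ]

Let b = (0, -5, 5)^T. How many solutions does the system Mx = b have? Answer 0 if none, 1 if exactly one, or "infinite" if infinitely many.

0

Row reduce the augmented matrix [M | b].
R2 ← R2 − (2/3)·R1: [0, 0, 0, 0, -5]
R3 ← R3 + (2/3)·R1: [0, 0, 0, 0, 5]
R3 ← R3 + R2: [0, 0, 0, 0, 0]
The echelon form has 2 nonzero rows; the last pivot sits in the augmented column, so rank(M) = 1 but rank([M|b]) = 2.
Since the ranks differ, the system is inconsistent.
It has no solutions.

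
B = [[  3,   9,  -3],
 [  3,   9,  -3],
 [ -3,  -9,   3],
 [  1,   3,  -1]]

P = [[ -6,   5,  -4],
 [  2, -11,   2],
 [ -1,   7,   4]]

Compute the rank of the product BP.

1

First compute BP:
[[  3, -105,  -6],
 [  3, -105,  -6],
 [ -3, 105,   6],
 [  1, -35,  -2]]
Now row reduce the product.
R2 ← R2 − R1: [0, 0, 0]
R3 ← R3 + R1: [0, 0, 0]
R4 ← R4 − (1/3)·R1: [0, 0, 0]
1 nonzero row, so rank(BP) = 1.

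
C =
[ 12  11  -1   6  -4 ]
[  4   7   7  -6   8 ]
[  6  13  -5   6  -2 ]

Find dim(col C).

3

Row reduce to echelon form.
R2 ← R2 − (1/3)·R1: [0, 10/3, 22/3, -8, 28/3]
R3 ← R3 − (1/2)·R1: [0, 15/2, -9/2, 3, 0]
R3 ← R3 − (9/4)·R2: [0, 0, -21, 21, -21]
Echelon form has 3 nonzero rows, so rank(C) = 3.
The column space has dimension equal to the rank: 3.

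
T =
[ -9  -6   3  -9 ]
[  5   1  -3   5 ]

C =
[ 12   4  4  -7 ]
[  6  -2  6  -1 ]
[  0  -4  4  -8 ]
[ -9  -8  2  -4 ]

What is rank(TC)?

2

First compute TC:
[[-63,  36, -78,  81],
 [ 21, -10,  24, -32]]
Now row reduce the product.
R2 ← R2 + (1/3)·R1: [0, 2, -2, -5]
2 nonzero rows, so rank(TC) = 2.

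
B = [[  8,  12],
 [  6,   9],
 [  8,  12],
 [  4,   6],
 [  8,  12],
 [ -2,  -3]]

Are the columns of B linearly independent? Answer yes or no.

no

Row reduce B to echelon form.
R2 ← R2 − (3/4)·R1: [0, 0]
R3 ← R3 − R1: [0, 0]
R4 ← R4 − (1/2)·R1: [0, 0]
R5 ← R5 − R1: [0, 0]
R6 ← R6 + (1/4)·R1: [0, 0]
1 pivot among 2 columns.
Only 1 < 2 pivot columns, so the columns are linearly dependent.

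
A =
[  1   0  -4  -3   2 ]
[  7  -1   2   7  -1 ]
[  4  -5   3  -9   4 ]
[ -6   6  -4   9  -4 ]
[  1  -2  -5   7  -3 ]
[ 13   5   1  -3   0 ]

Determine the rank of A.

5

Row reduce to echelon form.
R2 ← R2 − (7)·R1: [0, -1, 30, 28, -15]
R3 ← R3 − (4)·R1: [0, -5, 19, 3, -4]
R4 ← R4 + (6)·R1: [0, 6, -28, -9, 8]
R5 ← R5 − R1: [0, -2, -1, 10, -5]
R6 ← R6 − (13)·R1: [0, 5, 53, 36, -26]
R3 ← R3 − (5)·R2: [0, 0, -131, -137, 71]
R4 ← R4 + (6)·R2: [0, 0, 152, 159, -82]
R5 ← R5 − (2)·R2: [0, 0, -61, -46, 25]
R6 ← R6 + (5)·R2: [0, 0, 203, 176, -101]
R4 ← R4 + (152/131)·R3: [0, 0, 0, 5/131, 50/131]
R5 ← R5 − (61/131)·R3: [0, 0, 0, 2331/131, -1056/131]
R6 ← R6 + (203/131)·R3: [0, 0, 0, -4755/131, 1182/131]
R5 ← R5 − (2331/5)·R4: [0, 0, 0, 0, -186]
R6 ← R6 + (951)·R4: [0, 0, 0, 0, 372]
R6 ← R6 + (2)·R5: [0, 0, 0, 0, 0]
Echelon form has 5 nonzero rows, so rank(A) = 5.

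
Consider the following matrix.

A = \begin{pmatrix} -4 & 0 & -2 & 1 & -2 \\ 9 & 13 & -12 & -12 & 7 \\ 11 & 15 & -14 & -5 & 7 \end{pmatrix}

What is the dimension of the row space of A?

Row reduce to echelon form.
R2 ← R2 + (9/4)·R1: [0, 13, -33/2, -39/4, 5/2]
R3 ← R3 + (11/4)·R1: [0, 15, -39/2, -9/4, 3/2]
R3 ← R3 − (15/13)·R2: [0, 0, -6/13, 9, -18/13]
Echelon form has 3 nonzero rows, so rank(A) = 3.
The row space has dimension equal to the rank: 3.

3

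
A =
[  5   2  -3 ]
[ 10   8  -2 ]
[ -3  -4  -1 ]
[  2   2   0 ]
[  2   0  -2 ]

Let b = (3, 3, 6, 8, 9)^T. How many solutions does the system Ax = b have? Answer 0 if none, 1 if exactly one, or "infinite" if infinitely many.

0

Row reduce the augmented matrix [A | b].
R2 ← R2 − (2)·R1: [0, 4, 4, -3]
R3 ← R3 + (3/5)·R1: [0, -14/5, -14/5, 39/5]
R4 ← R4 − (2/5)·R1: [0, 6/5, 6/5, 34/5]
R5 ← R5 − (2/5)·R1: [0, -4/5, -4/5, 39/5]
R3 ← R3 + (7/10)·R2: [0, 0, 0, 57/10]
R4 ← R4 − (3/10)·R2: [0, 0, 0, 77/10]
R5 ← R5 + (1/5)·R2: [0, 0, 0, 36/5]
R4 ← R4 − (77/57)·R3: [0, 0, 0, 0]
R5 ← R5 − (24/19)·R3: [0, 0, 0, 0]
The echelon form has 3 nonzero rows; the last pivot sits in the augmented column, so rank(A) = 2 but rank([A|b]) = 3.
Since the ranks differ, the system is inconsistent.
It has no solutions.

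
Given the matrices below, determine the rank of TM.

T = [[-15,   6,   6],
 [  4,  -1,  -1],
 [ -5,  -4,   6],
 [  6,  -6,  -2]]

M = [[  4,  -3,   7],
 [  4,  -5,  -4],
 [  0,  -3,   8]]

First compute TM:
[[-36,  -3, -81],
 [ 12,  -4,  24],
 [-36,  17,  29],
 [  0,  18,  50]]
Now row reduce the product.
R2 ← R2 + (1/3)·R1: [0, -5, -3]
R3 ← R3 − R1: [0, 20, 110]
R3 ← R3 + (4)·R2: [0, 0, 98]
R4 ← R4 + (18/5)·R2: [0, 0, 196/5]
R4 ← R4 − (2/5)·R3: [0, 0, 0]
3 nonzero rows, so rank(TM) = 3.

3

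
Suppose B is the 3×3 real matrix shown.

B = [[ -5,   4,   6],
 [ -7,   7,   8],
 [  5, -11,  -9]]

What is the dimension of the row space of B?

3

Row reduce to echelon form.
R2 ← R2 − (7/5)·R1: [0, 7/5, -2/5]
R3 ← R3 + R1: [0, -7, -3]
R3 ← R3 + (5)·R2: [0, 0, -5]
Echelon form has 3 nonzero rows, so rank(B) = 3.
The row space has dimension equal to the rank: 3.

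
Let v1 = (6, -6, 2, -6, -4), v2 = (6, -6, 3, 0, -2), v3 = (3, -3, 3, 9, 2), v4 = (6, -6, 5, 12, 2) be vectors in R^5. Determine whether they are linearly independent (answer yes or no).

no

Form the matrix with these vectors as rows and row reduce.
R2 ← R2 − R1: [0, 0, 1, 6, 2]
R3 ← R3 − (1/2)·R1: [0, 0, 2, 12, 4]
R4 ← R4 − R1: [0, 0, 3, 18, 6]
R3 ← R3 − (2)·R2: [0, 0, 0, 0, 0]
R4 ← R4 − (3)·R2: [0, 0, 0, 0, 0]
2 nonzero rows, so the 4 vectors span a space of dimension 2.
Since 2 < 4, the vectors are linearly dependent.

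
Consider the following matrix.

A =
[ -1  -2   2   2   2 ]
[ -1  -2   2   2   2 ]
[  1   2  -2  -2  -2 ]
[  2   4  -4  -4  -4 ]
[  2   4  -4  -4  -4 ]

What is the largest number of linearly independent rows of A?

Row reduce to echelon form.
R2 ← R2 − R1: [0, 0, 0, 0, 0]
R3 ← R3 + R1: [0, 0, 0, 0, 0]
R4 ← R4 + (2)·R1: [0, 0, 0, 0, 0]
R5 ← R5 + (2)·R1: [0, 0, 0, 0, 0]
Echelon form has 1 nonzero row, so rank(A) = 1.
The rank gives the maximum number of linearly independent rows: 1.

1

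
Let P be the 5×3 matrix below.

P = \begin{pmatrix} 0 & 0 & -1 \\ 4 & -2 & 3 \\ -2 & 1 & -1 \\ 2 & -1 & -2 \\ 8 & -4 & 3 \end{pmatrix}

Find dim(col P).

2

Row reduce to echelon form.
Swap R1 ↔ R2
R3 ← R3 + (1/2)·R1: [0, 0, 1/2]
R4 ← R4 − (1/2)·R1: [0, 0, -7/2]
R5 ← R5 − (2)·R1: [0, 0, -3]
R3 ← R3 + (1/2)·R2: [0, 0, 0]
R4 ← R4 − (7/2)·R2: [0, 0, 0]
R5 ← R5 − (3)·R2: [0, 0, 0]
Echelon form has 2 nonzero rows, so rank(P) = 2.
The column space has dimension equal to the rank: 2.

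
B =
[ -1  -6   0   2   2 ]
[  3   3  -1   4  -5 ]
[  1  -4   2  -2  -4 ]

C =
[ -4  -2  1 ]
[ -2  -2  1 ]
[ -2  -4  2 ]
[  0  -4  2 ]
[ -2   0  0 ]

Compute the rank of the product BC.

2

First compute BC:
[[ 12,   6,  -3],
 [ -6, -24,  12],
 [  8,   6,  -3]]
Now row reduce the product.
R2 ← R2 + (1/2)·R1: [0, -21, 21/2]
R3 ← R3 − (2/3)·R1: [0, 2, -1]
R3 ← R3 + (2/21)·R2: [0, 0, 0]
2 nonzero rows, so rank(BC) = 2.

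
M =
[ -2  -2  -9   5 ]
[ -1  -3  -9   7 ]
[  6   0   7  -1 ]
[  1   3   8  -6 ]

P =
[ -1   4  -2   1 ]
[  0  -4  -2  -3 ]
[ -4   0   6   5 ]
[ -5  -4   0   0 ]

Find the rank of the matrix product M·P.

First compute MP:
[[ 13, -20, -46, -41],
 [  2, -20, -46, -37],
 [-29,  28,  30,  41],
 [ -3,  16,  40,  32]]
Now row reduce the product.
R2 ← R2 − (2/13)·R1: [0, -220/13, -506/13, -399/13]
R3 ← R3 + (29/13)·R1: [0, -216/13, -944/13, -656/13]
R4 ← R4 + (3/13)·R1: [0, 148/13, 382/13, 293/13]
R3 ← R3 − (54/55)·R2: [0, 0, -172/5, -1118/55]
R4 ← R4 + (37/55)·R2: [0, 0, 16/5, 104/55]
R4 ← R4 + (4/43)·R3: [0, 0, 0, 0]
3 nonzero rows, so rank(MP) = 3.

3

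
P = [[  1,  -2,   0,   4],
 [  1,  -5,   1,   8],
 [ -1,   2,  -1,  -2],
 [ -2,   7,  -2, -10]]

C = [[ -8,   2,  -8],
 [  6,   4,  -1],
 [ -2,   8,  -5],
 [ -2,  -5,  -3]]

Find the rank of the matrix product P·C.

First compute PC:
[[-28, -26, -18],
 [-56, -50, -32],
 [ 26,   8,  17],
 [ 82,  58,  49]]
Now row reduce the product.
R2 ← R2 − (2)·R1: [0, 2, 4]
R3 ← R3 + (13/14)·R1: [0, -113/7, 2/7]
R4 ← R4 + (41/14)·R1: [0, -127/7, -26/7]
R3 ← R3 + (113/14)·R2: [0, 0, 228/7]
R4 ← R4 + (127/14)·R2: [0, 0, 228/7]
R4 ← R4 − R3: [0, 0, 0]
3 nonzero rows, so rank(PC) = 3.

3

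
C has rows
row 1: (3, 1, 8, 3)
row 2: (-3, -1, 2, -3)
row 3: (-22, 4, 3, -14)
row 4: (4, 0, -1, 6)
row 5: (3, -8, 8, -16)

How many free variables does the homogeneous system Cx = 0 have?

0

Row reduce to echelon form.
R2 ← R2 + R1: [0, 0, 10, 0]
R3 ← R3 + (22/3)·R1: [0, 34/3, 185/3, 8]
R4 ← R4 − (4/3)·R1: [0, -4/3, -35/3, 2]
R5 ← R5 − R1: [0, -9, 0, -19]
Swap R2 ↔ R3
R4 ← R4 + (2/17)·R2: [0, 0, -75/17, 50/17]
R5 ← R5 + (27/34)·R2: [0, 0, 1665/34, -215/17]
R4 ← R4 + (15/34)·R3: [0, 0, 0, 50/17]
R5 ← R5 − (333/68)·R3: [0, 0, 0, -215/17]
R5 ← R5 + (43/10)·R4: [0, 0, 0, 0]
4 nonzero rows, so rank(C) = 4.
C has 4 columns; by rank–nullity, nullity = 4 − 4 = 0.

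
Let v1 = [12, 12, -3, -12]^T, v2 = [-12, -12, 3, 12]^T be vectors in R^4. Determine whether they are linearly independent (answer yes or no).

Form the matrix with these vectors as rows and row reduce.
R2 ← R2 + R1: [0, 0, 0, 0]
1 nonzero row, so the 2 vectors span a space of dimension 1.
Since 1 < 2, the vectors are linearly dependent.

no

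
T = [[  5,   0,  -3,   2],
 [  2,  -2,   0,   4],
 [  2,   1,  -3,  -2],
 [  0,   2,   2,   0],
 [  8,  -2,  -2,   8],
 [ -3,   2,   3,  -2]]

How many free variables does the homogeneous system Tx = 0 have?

1

Row reduce to echelon form.
R2 ← R2 − (2/5)·R1: [0, -2, 6/5, 16/5]
R3 ← R3 − (2/5)·R1: [0, 1, -9/5, -14/5]
R5 ← R5 − (8/5)·R1: [0, -2, 14/5, 24/5]
R6 ← R6 + (3/5)·R1: [0, 2, 6/5, -4/5]
R3 ← R3 + (1/2)·R2: [0, 0, -6/5, -6/5]
R4 ← R4 + R2: [0, 0, 16/5, 16/5]
R5 ← R5 − R2: [0, 0, 8/5, 8/5]
R6 ← R6 + R2: [0, 0, 12/5, 12/5]
R4 ← R4 + (8/3)·R3: [0, 0, 0, 0]
R5 ← R5 + (4/3)·R3: [0, 0, 0, 0]
R6 ← R6 + (2)·R3: [0, 0, 0, 0]
3 nonzero rows, so rank(T) = 3.
T has 4 columns; by rank–nullity, nullity = 4 − 3 = 1.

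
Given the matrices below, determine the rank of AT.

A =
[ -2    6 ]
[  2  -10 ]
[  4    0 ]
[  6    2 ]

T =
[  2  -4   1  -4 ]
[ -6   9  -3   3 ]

First compute AT:
[[-40,  62, -20,  26],
 [ 64, -98,  32, -38],
 [  8, -16,   4, -16],
 [  0,  -6,   0, -18]]
Now row reduce the product.
R2 ← R2 + (8/5)·R1: [0, 6/5, 0, 18/5]
R3 ← R3 + (1/5)·R1: [0, -18/5, 0, -54/5]
R3 ← R3 + (3)·R2: [0, 0, 0, 0]
R4 ← R4 + (5)·R2: [0, 0, 0, 0]
2 nonzero rows, so rank(AT) = 2.

2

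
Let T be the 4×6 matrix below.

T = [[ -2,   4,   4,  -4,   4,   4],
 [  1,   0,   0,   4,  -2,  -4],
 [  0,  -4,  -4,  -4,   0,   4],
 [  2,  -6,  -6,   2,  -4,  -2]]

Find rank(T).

2

Row reduce to echelon form.
R2 ← R2 + (1/2)·R1: [0, 2, 2, 2, 0, -2]
R4 ← R4 + R1: [0, -2, -2, -2, 0, 2]
R3 ← R3 + (2)·R2: [0, 0, 0, 0, 0, 0]
R4 ← R4 + R2: [0, 0, 0, 0, 0, 0]
Echelon form has 2 nonzero rows, so rank(T) = 2.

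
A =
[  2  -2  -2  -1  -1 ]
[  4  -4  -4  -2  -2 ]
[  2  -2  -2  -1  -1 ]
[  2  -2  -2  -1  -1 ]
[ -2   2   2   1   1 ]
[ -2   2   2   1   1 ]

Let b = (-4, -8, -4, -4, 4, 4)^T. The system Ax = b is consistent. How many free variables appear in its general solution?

4

Row reduce the augmented matrix [A | b].
R2 ← R2 − (2)·R1: [0, 0, 0, 0, 0, 0]
R3 ← R3 − R1: [0, 0, 0, 0, 0, 0]
R4 ← R4 − R1: [0, 0, 0, 0, 0, 0]
R5 ← R5 + R1: [0, 0, 0, 0, 0, 0]
R6 ← R6 + R1: [0, 0, 0, 0, 0, 0]
The echelon form has 1 nonzero rows, and every pivot lies in the first 5 columns, so rank(A) = rank([A|b]) = 1.
The system is consistent.
Free variables = (unknowns) − (rank) = 5 − 1 = 4.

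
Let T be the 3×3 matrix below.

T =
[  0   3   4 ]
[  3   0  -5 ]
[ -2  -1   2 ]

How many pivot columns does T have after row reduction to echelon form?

2

Row reduce to echelon form.
Swap R1 ↔ R2
R3 ← R3 + (2/3)·R1: [0, -1, -4/3]
R3 ← R3 + (1/3)·R2: [0, 0, 0]
Echelon form has 2 nonzero rows, so rank(T) = 2.
Each nonzero row contributes one pivot column: 2 pivot columns.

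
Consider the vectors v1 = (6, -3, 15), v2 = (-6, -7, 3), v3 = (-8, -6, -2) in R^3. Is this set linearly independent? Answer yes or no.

no

Form the matrix with these vectors as rows and row reduce.
R2 ← R2 + R1: [0, -10, 18]
R3 ← R3 + (4/3)·R1: [0, -10, 18]
R3 ← R3 − R2: [0, 0, 0]
2 nonzero rows, so the 3 vectors span a space of dimension 2.
Since 2 < 3, the vectors are linearly dependent.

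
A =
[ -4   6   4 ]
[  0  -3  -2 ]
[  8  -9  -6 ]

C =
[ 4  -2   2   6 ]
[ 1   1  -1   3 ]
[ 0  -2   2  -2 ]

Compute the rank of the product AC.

2

First compute AC:
[[-10,   6,  -6, -14],
 [ -3,   1,  -1,  -5],
 [ 23, -13,  13,  33]]
Now row reduce the product.
R2 ← R2 − (3/10)·R1: [0, -4/5, 4/5, -4/5]
R3 ← R3 + (23/10)·R1: [0, 4/5, -4/5, 4/5]
R3 ← R3 + R2: [0, 0, 0, 0]
2 nonzero rows, so rank(AC) = 2.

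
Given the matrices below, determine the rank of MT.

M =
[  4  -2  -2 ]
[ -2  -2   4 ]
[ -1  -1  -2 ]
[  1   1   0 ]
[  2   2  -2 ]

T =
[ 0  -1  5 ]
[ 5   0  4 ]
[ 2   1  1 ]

First compute MT:
[[-14,  -6,  10],
 [ -2,   6, -14],
 [ -9,  -1, -11],
 [  5,  -1,   9],
 [  6,  -4,  16]]
Now row reduce the product.
R2 ← R2 − (1/7)·R1: [0, 48/7, -108/7]
R3 ← R3 − (9/14)·R1: [0, 20/7, -122/7]
R4 ← R4 + (5/14)·R1: [0, -22/7, 88/7]
R5 ← R5 + (3/7)·R1: [0, -46/7, 142/7]
R3 ← R3 − (5/12)·R2: [0, 0, -11]
R4 ← R4 + (11/24)·R2: [0, 0, 11/2]
R5 ← R5 + (23/24)·R2: [0, 0, 11/2]
R4 ← R4 + (1/2)·R3: [0, 0, 0]
R5 ← R5 + (1/2)·R3: [0, 0, 0]
3 nonzero rows, so rank(MT) = 3.

3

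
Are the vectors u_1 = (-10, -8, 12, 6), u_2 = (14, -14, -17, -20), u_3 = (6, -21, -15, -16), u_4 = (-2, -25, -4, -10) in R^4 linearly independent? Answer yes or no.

no

Form the matrix with these vectors as rows and row reduce.
R2 ← R2 + (7/5)·R1: [0, -126/5, -1/5, -58/5]
R3 ← R3 + (3/5)·R1: [0, -129/5, -39/5, -62/5]
R4 ← R4 − (1/5)·R1: [0, -117/5, -32/5, -56/5]
R3 ← R3 − (43/42)·R2: [0, 0, -319/42, -11/21]
R4 ← R4 − (13/14)·R2: [0, 0, -87/14, -3/7]
R4 ← R4 − (9/11)·R3: [0, 0, 0, 0]
3 nonzero rows, so the 4 vectors span a space of dimension 3.
Since 3 < 4, the vectors are linearly dependent.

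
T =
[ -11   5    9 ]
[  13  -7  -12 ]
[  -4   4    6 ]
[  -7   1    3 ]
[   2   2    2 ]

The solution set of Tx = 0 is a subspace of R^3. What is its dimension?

Row reduce to echelon form.
R2 ← R2 + (13/11)·R1: [0, -12/11, -15/11]
R3 ← R3 − (4/11)·R1: [0, 24/11, 30/11]
R4 ← R4 − (7/11)·R1: [0, -24/11, -30/11]
R5 ← R5 + (2/11)·R1: [0, 32/11, 40/11]
R3 ← R3 + (2)·R2: [0, 0, 0]
R4 ← R4 − (2)·R2: [0, 0, 0]
R5 ← R5 + (8/3)·R2: [0, 0, 0]
2 nonzero rows, so rank(T) = 2.
T has 3 columns; by rank–nullity, nullity = 3 − 2 = 1.

1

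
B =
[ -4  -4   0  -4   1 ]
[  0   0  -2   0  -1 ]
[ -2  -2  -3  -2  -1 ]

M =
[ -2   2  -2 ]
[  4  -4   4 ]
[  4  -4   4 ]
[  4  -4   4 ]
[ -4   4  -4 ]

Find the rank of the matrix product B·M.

1

First compute BM:
[[-28,  28, -28],
 [ -4,   4,  -4],
 [-20,  20, -20]]
Now row reduce the product.
R2 ← R2 − (1/7)·R1: [0, 0, 0]
R3 ← R3 − (5/7)·R1: [0, 0, 0]
1 nonzero row, so rank(BM) = 1.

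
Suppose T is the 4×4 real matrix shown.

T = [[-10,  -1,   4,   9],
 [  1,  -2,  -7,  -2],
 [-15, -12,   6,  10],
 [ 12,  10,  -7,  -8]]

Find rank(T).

Row reduce to echelon form.
R2 ← R2 + (1/10)·R1: [0, -21/10, -33/5, -11/10]
R3 ← R3 − (3/2)·R1: [0, -21/2, 0, -7/2]
R4 ← R4 + (6/5)·R1: [0, 44/5, -11/5, 14/5]
R3 ← R3 − (5)·R2: [0, 0, 33, 2]
R4 ← R4 + (88/21)·R2: [0, 0, -209/7, -38/21]
R4 ← R4 + (19/21)·R3: [0, 0, 0, 0]
Echelon form has 3 nonzero rows, so rank(T) = 3.

3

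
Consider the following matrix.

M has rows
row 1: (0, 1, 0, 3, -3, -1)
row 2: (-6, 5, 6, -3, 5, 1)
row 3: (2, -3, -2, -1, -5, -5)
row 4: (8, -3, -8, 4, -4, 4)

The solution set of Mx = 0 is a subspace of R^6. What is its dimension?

2

Row reduce to echelon form.
Swap R1 ↔ R2
R3 ← R3 + (1/3)·R1: [0, -4/3, 0, -2, -10/3, -14/3]
R4 ← R4 + (4/3)·R1: [0, 11/3, 0, 0, 8/3, 16/3]
R3 ← R3 + (4/3)·R2: [0, 0, 0, 2, -22/3, -6]
R4 ← R4 − (11/3)·R2: [0, 0, 0, -11, 41/3, 9]
R4 ← R4 + (11/2)·R3: [0, 0, 0, 0, -80/3, -24]
4 nonzero rows, so rank(M) = 4.
M has 6 columns; by rank–nullity, nullity = 6 − 4 = 2.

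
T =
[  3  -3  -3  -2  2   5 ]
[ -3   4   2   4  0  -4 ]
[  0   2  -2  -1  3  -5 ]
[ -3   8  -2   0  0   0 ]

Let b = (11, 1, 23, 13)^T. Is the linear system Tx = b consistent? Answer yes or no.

yes

Row reduce the augmented matrix [T | b].
R2 ← R2 + R1: [0, 1, -1, 2, 2, 1, 12]
R4 ← R4 + R1: [0, 5, -5, -2, 2, 5, 24]
R3 ← R3 − (2)·R2: [0, 0, 0, -5, -1, -7, -1]
R4 ← R4 − (5)·R2: [0, 0, 0, -12, -8, 0, -36]
R4 ← R4 − (12/5)·R3: [0, 0, 0, 0, -28/5, 84/5, -168/5]
The echelon form has 4 nonzero rows, and every pivot lies in the first 6 columns, so rank(T) = rank([T|b]) = 4.
The system is consistent.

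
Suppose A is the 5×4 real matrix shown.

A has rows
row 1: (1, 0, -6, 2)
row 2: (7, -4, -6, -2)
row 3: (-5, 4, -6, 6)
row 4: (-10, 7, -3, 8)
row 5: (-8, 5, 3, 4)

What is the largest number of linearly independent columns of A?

Row reduce to echelon form.
R2 ← R2 − (7)·R1: [0, -4, 36, -16]
R3 ← R3 + (5)·R1: [0, 4, -36, 16]
R4 ← R4 + (10)·R1: [0, 7, -63, 28]
R5 ← R5 + (8)·R1: [0, 5, -45, 20]
R3 ← R3 + R2: [0, 0, 0, 0]
R4 ← R4 + (7/4)·R2: [0, 0, 0, 0]
R5 ← R5 + (5/4)·R2: [0, 0, 0, 0]
Echelon form has 2 nonzero rows, so rank(A) = 2.
The rank gives the maximum number of linearly independent columns: 2.

2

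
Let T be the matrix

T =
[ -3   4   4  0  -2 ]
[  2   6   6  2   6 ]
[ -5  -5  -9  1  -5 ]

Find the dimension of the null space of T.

Row reduce to echelon form.
R2 ← R2 + (2/3)·R1: [0, 26/3, 26/3, 2, 14/3]
R3 ← R3 − (5/3)·R1: [0, -35/3, -47/3, 1, -5/3]
R3 ← R3 + (35/26)·R2: [0, 0, -4, 48/13, 60/13]
3 nonzero rows, so rank(T) = 3.
T has 5 columns; by rank–nullity, nullity = 5 − 3 = 2.

2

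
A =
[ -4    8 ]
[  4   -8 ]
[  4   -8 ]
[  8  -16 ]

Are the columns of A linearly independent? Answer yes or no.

no

Row reduce A to echelon form.
R2 ← R2 + R1: [0, 0]
R3 ← R3 + R1: [0, 0]
R4 ← R4 + (2)·R1: [0, 0]
1 pivot among 2 columns.
Only 1 < 2 pivot columns, so the columns are linearly dependent.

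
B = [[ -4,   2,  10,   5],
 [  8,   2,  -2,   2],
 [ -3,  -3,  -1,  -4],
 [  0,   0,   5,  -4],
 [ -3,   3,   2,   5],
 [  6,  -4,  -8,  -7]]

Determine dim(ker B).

Row reduce to echelon form.
R2 ← R2 + (2)·R1: [0, 6, 18, 12]
R3 ← R3 − (3/4)·R1: [0, -9/2, -17/2, -31/4]
R5 ← R5 − (3/4)·R1: [0, 3/2, -11/2, 5/4]
R6 ← R6 + (3/2)·R1: [0, -1, 7, 1/2]
R3 ← R3 + (3/4)·R2: [0, 0, 5, 5/4]
R5 ← R5 − (1/4)·R2: [0, 0, -10, -7/4]
R6 ← R6 + (1/6)·R2: [0, 0, 10, 5/2]
R4 ← R4 − R3: [0, 0, 0, -21/4]
R5 ← R5 + (2)·R3: [0, 0, 0, 3/4]
R6 ← R6 − (2)·R3: [0, 0, 0, 0]
R5 ← R5 + (1/7)·R4: [0, 0, 0, 0]
4 nonzero rows, so rank(B) = 4.
B has 4 columns; by rank–nullity, nullity = 4 − 4 = 0.

0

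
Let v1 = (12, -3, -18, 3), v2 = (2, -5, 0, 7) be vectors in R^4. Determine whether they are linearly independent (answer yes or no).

Form the matrix with these vectors as rows and row reduce.
R2 ← R2 − (1/6)·R1: [0, -9/2, 3, 13/2]
2 nonzero rows, so the 2 vectors span a space of dimension 2.
Since 2 = 2, the vectors are linearly independent.

yes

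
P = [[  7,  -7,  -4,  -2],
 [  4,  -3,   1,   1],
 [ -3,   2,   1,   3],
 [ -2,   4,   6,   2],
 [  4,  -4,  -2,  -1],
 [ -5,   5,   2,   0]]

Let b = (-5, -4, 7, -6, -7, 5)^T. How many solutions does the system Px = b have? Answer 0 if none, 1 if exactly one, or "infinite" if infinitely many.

Row reduce the augmented matrix [P | b].
R2 ← R2 − (4/7)·R1: [0, 1, 23/7, 15/7, -8/7]
R3 ← R3 + (3/7)·R1: [0, -1, -5/7, 15/7, 34/7]
R4 ← R4 + (2/7)·R1: [0, 2, 34/7, 10/7, -52/7]
R5 ← R5 − (4/7)·R1: [0, 0, 2/7, 1/7, -29/7]
R6 ← R6 + (5/7)·R1: [0, 0, -6/7, -10/7, 10/7]
R3 ← R3 + R2: [0, 0, 18/7, 30/7, 26/7]
R4 ← R4 − (2)·R2: [0, 0, -12/7, -20/7, -36/7]
R4 ← R4 + (2/3)·R3: [0, 0, 0, 0, -8/3]
R5 ← R5 − (1/9)·R3: [0, 0, 0, -1/3, -41/9]
R6 ← R6 + (1/3)·R3: [0, 0, 0, 0, 8/3]
Swap R4 ↔ R5
R6 ← R6 + R5: [0, 0, 0, 0, 0]
The echelon form has 5 nonzero rows; the last pivot sits in the augmented column, so rank(P) = 4 but rank([P|b]) = 5.
Since the ranks differ, the system is inconsistent.
It has no solutions.

0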